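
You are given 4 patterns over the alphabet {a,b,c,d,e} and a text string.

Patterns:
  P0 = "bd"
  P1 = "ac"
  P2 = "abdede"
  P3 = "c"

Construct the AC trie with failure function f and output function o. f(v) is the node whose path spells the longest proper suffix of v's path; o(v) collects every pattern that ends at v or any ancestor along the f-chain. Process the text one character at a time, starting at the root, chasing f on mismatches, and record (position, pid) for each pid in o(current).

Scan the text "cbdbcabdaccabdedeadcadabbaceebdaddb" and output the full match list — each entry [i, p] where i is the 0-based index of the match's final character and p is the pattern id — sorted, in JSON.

Build automaton:
Trie nodes:
  0='ε' goto a→3 b→1 c→10
  1='b' goto d→2
  2='bd' goto ·  [P0 ends]
  3='a' goto b→5 c→4
  4='ac' goto ·  [P1 ends]
  5='ab' goto d→6
  6='abd' goto e→7
  7='abde' goto d→8
  8='abded' goto e→9
  9='abdede' goto ·  [P2 ends]
  10='c' goto ·  [P3 ends]

BFS fail/out derivation:
  fail(1) 'b': from fail(0)=0 chase 'b': 0 ⇒ 0;  out=∅∪out(0)=∅
  fail(3) 'a': from fail(0)=0 chase 'a': 0 ⇒ 0;  out=∅∪out(0)=∅
  fail(10) 'c': from fail(0)=0 chase 'c': 0 ⇒ 0;  out={3}∪out(0)={3}
  fail(2) 'bd': from fail(1)=0 chase 'd': 0 ⇒ 0;  out={0}∪out(0)={0}
  fail(4) 'ac': from fail(3)=0 chase 'c': 0 ⇒ 10;  out={1}∪out(10)={1,3}
  fail(5) 'ab': from fail(3)=0 chase 'b': 0 ⇒ 1;  out=∅∪out(1)=∅
  fail(6) 'abd': from fail(5)=1 chase 'd': 1 ⇒ 2;  out=∅∪out(2)={0}
  fail(7) 'abde': from fail(6)=2 chase 'e': 2→0 ⇒ 0;  out=∅∪out(0)=∅
  fail(8) 'abded': from fail(7)=0 chase 'd': 0 ⇒ 0;  out=∅∪out(0)=∅
  fail(9) 'abdede': from fail(8)=0 chase 'e': 0 ⇒ 0;  out={2}∪out(0)={2}

Run:
pos 0 'c': at 10  ** P3@[0:0]
pos 1 'b': at 1 (via fail)
pos 2 'd': at 2  ** P0@[1:2]
pos 3 'b': at 1 (via fail)
pos 4 'c': at 10 (via fail)  ** P3@[4:4]
pos 5 'a': at 3 (via fail)
pos 6 'b': at 5
pos 7 'd': at 6  ** P0@[6:7]
pos 8 'a': at 3 (via fail)
pos 9 'c': at 4  ** P1@[8:9],P3@[9:9]
pos 10 'c': at 10 (via fail)  ** P3@[10:10]
pos 11 'a': at 3 (via fail)
pos 12 'b': at 5
pos 13 'd': at 6  ** P0@[12:13]
pos 14 'e': at 7
pos 15 'd': at 8
pos 16 'e': at 9  ** P2@[11:16]
pos 17 'a': at 3 (via fail)
pos 18 'd': at 0 (via fail)
pos 19 'c': at 10  ** P3@[19:19]
pos 20 'a': at 3 (via fail)
pos 21 'd': at 0 (via fail)
pos 22 'a': at 3
pos 23 'b': at 5
pos 24 'b': at 1 (via fail)
pos 25 'a': at 3 (via fail)
pos 26 'c': at 4  ** P1@[25:26],P3@[26:26]
pos 27 'e': at 0 (via fail)
pos 28 'e': at 0
pos 29 'b': at 1
pos 30 'd': at 2  ** P0@[29:30]
pos 31 'a': at 3 (via fail)
pos 32 'd': at 0 (via fail)
pos 33 'd': at 0
pos 34 'b': at 1

All matches (sorted): [[0,3],[2,0],[4,3],[7,0],[9,1],[9,3],[10,3],[13,0],[16,2],[19,3],[26,1],[26,3],[30,0]]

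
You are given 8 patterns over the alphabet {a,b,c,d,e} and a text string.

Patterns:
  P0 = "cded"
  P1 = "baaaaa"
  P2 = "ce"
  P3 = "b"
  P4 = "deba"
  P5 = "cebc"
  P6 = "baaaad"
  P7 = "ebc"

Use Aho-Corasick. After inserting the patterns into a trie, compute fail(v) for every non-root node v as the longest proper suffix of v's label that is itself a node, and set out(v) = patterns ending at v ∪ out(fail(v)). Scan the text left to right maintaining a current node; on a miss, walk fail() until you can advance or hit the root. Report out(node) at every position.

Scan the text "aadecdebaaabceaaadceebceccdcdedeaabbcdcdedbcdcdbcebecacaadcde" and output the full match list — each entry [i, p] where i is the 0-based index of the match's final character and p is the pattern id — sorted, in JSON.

Build automaton:
Trie nodes:
  n0 'ε': b→5 c→1 d→12 e→19
  n1 'c': d→2 e→11
  n2 'cd': e→3
  n3 'cde': d→4
  n4 'cded': ·  ←P0
  n5 'b': a→6  ←P3
  n6 'ba': a→7
  n7 'baa': a→8
  n8 'baaa': a→9
  n9 'baaaa': a→10 d→18
  n10 'baaaaa': ·  ←P1
  n11 'ce': b→16  ←P2
  n12 'd': e→13
  n13 'de': b→14
  n14 'deb': a→15
  n15 'deba': ·  ←P4
  n16 'ceb': c→17
  n17 'cebc': ·  ←P5
  n18 'baaaad': ·  ←P6
  n19 'e': b→20
  n20 'eb': c→21
  n21 'ebc': ·  ←P7

Failure links (BFS by depth):
  n1('c'): parent n0 fail=0; on 'c' 0 → fail=0;  out ∅∪∅=∅
  n5('b'): parent n0 fail=0; on 'b' 0 → fail=0;  out {3}∪∅={3}
  n12('d'): parent n0 fail=0; on 'd' 0 → fail=0;  out ∅∪∅=∅
  n19('e'): parent n0 fail=0; on 'e' 0 → fail=0;  out ∅∪∅=∅
  n2('cd'): parent n1 fail=0; on 'd' 0 → fail=12;  out ∅∪∅=∅
  n6('ba'): parent n5 fail=0; on 'a' 0 → fail=0;  out ∅∪∅=∅
  n11('ce'): parent n1 fail=0; on 'e' 0 → fail=19;  out {2}∪∅={2}
  n13('de'): parent n12 fail=0; on 'e' 0 → fail=19;  out ∅∪∅=∅
  n20('eb'): parent n19 fail=0; on 'b' 0 → fail=5;  out ∅∪{3}={3}
  n3('cde'): parent n2 fail=12; on 'e' 12 → fail=13;  out ∅∪∅=∅
  n7('baa'): parent n6 fail=0; on 'a' 0 → fail=0;  out ∅∪∅=∅
  n14('deb'): parent n13 fail=19; on 'b' 19 → fail=20;  out ∅∪{3}={3}
  n16('ceb'): parent n11 fail=19; on 'b' 19 → fail=20;  out ∅∪{3}={3}
  n21('ebc'): parent n20 fail=5; on 'c' 5→0 → fail=1;  out {7}∪∅={7}
  n4('cded'): parent n3 fail=13; on 'd' 13→19→0 → fail=12;  out {0}∪∅={0}
  n8('baaa'): parent n7 fail=0; on 'a' 0 → fail=0;  out ∅∪∅=∅
  n15('deba'): parent n14 fail=20; on 'a' 20→5 → fail=6;  out {4}∪∅={4}
  n17('cebc'): parent n16 fail=20; on 'c' 20 → fail=21;  out {5}∪{7}={5,7}
  n9('baaaa'): parent n8 fail=0; on 'a' 0 → fail=0;  out ∅∪∅=∅
  n10('baaaaa'): parent n9 fail=0; on 'a' 0 → fail=0;  out {1}∪∅={1}
  n18('baaaad'): parent n9 fail=0; on 'd' 0 → fail=12;  out {6}∪∅={6}

Run:
[0] read 'a'  n0⇒n0
[1] read 'a'  n0⇒n0
[2] read 'd'  n0⇒n12
[3] read 'e'  n12⇒n13
[4] read 'c'  n13⇒n1 (fail-walked)
[5] read 'd'  n1⇒n2
[6] read 'e'  n2⇒n3
[7] read 'b'  n3⇒n14 (fail-walked)  ** P3@[7:7]
[8] read 'a'  n14⇒n15  ** P4@[5:8]
[9] read 'a'  n15⇒n7 (fail-walked)
[10] read 'a'  n7⇒n8
[11] read 'b'  n8⇒n5 (fail-walked)  ** P3@[11:11]
[12] read 'c'  n5⇒n1 (fail-walked)
[13] read 'e'  n1⇒n11  ** P2@[12:13]
[14] read 'a'  n11⇒n0 (fail-walked)
[15] read 'a'  n0⇒n0
[16] read 'a'  n0⇒n0
[17] read 'd'  n0⇒n12
[18] read 'c'  n12⇒n1 (fail-walked)
[19] read 'e'  n1⇒n11  ** P2@[18:19]
[20] read 'e'  n11⇒n19 (fail-walked)
[21] read 'b'  n19⇒n20  ** P3@[21:21]
[22] read 'c'  n20⇒n21  ** P7@[20:22]
[23] read 'e'  n21⇒n11 (fail-walked)  ** P2@[22:23]
[24] read 'c'  n11⇒n1 (fail-walked)
[25] read 'c'  n1⇒n1 (fail-walked)
[26] read 'd'  n1⇒n2
[27] read 'c'  n2⇒n1 (fail-walked)
[28] read 'd'  n1⇒n2
[29] read 'e'  n2⇒n3
[30] read 'd'  n3⇒n4  ** P0@[27:30]
[31] read 'e'  n4⇒n13 (fail-walked)
[32] read 'a'  n13⇒n0 (fail-walked)
[33] read 'a'  n0⇒n0
[34] read 'b'  n0⇒n5  ** P3@[34:34]
[35] read 'b'  n5⇒n5 (fail-walked)  ** P3@[35:35]
[36] read 'c'  n5⇒n1 (fail-walked)
[37] read 'd'  n1⇒n2
[38] read 'c'  n2⇒n1 (fail-walked)
[39] read 'd'  n1⇒n2
[40] read 'e'  n2⇒n3
[41] read 'd'  n3⇒n4  ** P0@[38:41]
[42] read 'b'  n4⇒n5 (fail-walked)  ** P3@[42:42]
[43] read 'c'  n5⇒n1 (fail-walked)
[44] read 'd'  n1⇒n2
[45] read 'c'  n2⇒n1 (fail-walked)
[46] read 'd'  n1⇒n2
[47] read 'b'  n2⇒n5 (fail-walked)  ** P3@[47:47]
[48] read 'c'  n5⇒n1 (fail-walked)
[49] read 'e'  n1⇒n11  ** P2@[48:49]
[50] read 'b'  n11⇒n16  ** P3@[50:50]
[51] read 'e'  n16⇒n19 (fail-walked)
[52] read 'c'  n19⇒n1 (fail-walked)
[53] read 'a'  n1⇒n0 (fail-walked)
[54] read 'c'  n0⇒n1
[55] read 'a'  n1⇒n0 (fail-walked)
[56] read 'a'  n0⇒n0
[57] read 'd'  n0⇒n12
[58] read 'c'  n12⇒n1 (fail-walked)
[59] read 'd'  n1⇒n2
[60] read 'e'  n2⇒n3

All matches (sorted): [[7,3],[8,4],[11,3],[13,2],[19,2],[21,3],[22,7],[23,2],[30,0],[34,3],[35,3],[41,0],[42,3],[47,3],[49,2],[50,3]]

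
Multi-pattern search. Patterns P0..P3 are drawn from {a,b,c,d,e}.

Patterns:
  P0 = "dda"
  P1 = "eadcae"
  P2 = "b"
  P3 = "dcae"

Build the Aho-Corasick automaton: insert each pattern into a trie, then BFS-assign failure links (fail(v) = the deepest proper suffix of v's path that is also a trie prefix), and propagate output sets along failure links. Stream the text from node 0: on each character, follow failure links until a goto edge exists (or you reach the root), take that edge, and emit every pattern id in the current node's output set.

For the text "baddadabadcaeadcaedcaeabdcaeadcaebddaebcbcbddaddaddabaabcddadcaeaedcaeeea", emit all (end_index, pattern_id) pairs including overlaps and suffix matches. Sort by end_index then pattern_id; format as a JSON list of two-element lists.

Build automaton:
Trie nodes:
  0='ε' goto b→10 d→1 e→4
  1='d' goto c→11 d→2
  2='dd' goto a→3
  3='dda' goto ·  [P0 ends]
  4='e' goto a→5
  5='ea' goto d→6
  6='ead' goto c→7
  7='eadc' goto a→8
  8='eadca' goto e→9
  9='eadcae' goto ·  [P1 ends]
  10='b' goto ·  [P2 ends]
  11='dc' goto a→12
  12='dca' goto e→13
  13='dcae' goto ·  [P3 ends]

Failure links (BFS by depth):
  n1('d'): parent n0 fail=0; on 'd' 0 → fail=0;  out ∅∪∅=∅
  n4('e'): parent n0 fail=0; on 'e' 0 → fail=0;  out ∅∪∅=∅
  n10('b'): parent n0 fail=0; on 'b' 0 → fail=0;  out {2}∪∅={2}
  n2('dd'): parent n1 fail=0; on 'd' 0 → fail=1;  out ∅∪∅=∅
  n5('ea'): parent n4 fail=0; on 'a' 0 → fail=0;  out ∅∪∅=∅
  n11('dc'): parent n1 fail=0; on 'c' 0 → fail=0;  out ∅∪∅=∅
  n3('dda'): parent n2 fail=1; on 'a' 1→0 → fail=0;  out {0}∪∅={0}
  n6('ead'): parent n5 fail=0; on 'd' 0 → fail=1;  out ∅∪∅=∅
  n12('dca'): parent n11 fail=0; on 'a' 0 → fail=0;  out ∅∪∅=∅
  n7('eadc'): parent n6 fail=1; on 'c' 1 → fail=11;  out ∅∪∅=∅
  n13('dcae'): parent n12 fail=0; on 'e' 0 → fail=4;  out {3}∪∅={3}
  n8('eadca'): parent n7 fail=11; on 'a' 11 → fail=12;  out ∅∪∅=∅
  n9('eadcae'): parent n8 fail=12; on 'e' 12 → fail=13;  out {1}∪{3}={1,3}

Run:
i=0 'b': node 0→10  → match P2@[0:0]
i=1 'a': node 10→0 (fail-walked)
i=2 'd': node 0→1
i=3 'd': node 1→2
i=4 'a': node 2→3  → match P0@[2:4]
i=5 'd': node 3→1 (fail-walked)
i=6 'a': node 1→0 (fail-walked)
i=7 'b': node 0→10  → match P2@[7:7]
i=8 'a': node 10→0 (fail-walked)
i=9 'd': node 0→1
i=10 'c': node 1→11
i=11 'a': node 11→12
i=12 'e': node 12→13  → match P3@[9:12]
i=13 'a': node 13→5 (fail-walked)
i=14 'd': node 5→6
i=15 'c': node 6→7
i=16 'a': node 7→8
i=17 'e': node 8→9  → match P1@[12:17],P3@[14:17]
i=18 'd': node 9→1 (fail-walked)
i=19 'c': node 1→11
i=20 'a': node 11→12
i=21 'e': node 12→13  → match P3@[18:21]
i=22 'a': node 13→5 (fail-walked)
i=23 'b': node 5→10 (fail-walked)  → match P2@[23:23]
i=24 'd': node 10→1 (fail-walked)
i=25 'c': node 1→11
i=26 'a': node 11→12
i=27 'e': node 12→13  → match P3@[24:27]
i=28 'a': node 13→5 (fail-walked)
i=29 'd': node 5→6
i=30 'c': node 6→7
i=31 'a': node 7→8
i=32 'e': node 8→9  → match P1@[27:32],P3@[29:32]
i=33 'b': node 9→10 (fail-walked)  → match P2@[33:33]
i=34 'd': node 10→1 (fail-walked)
i=35 'd': node 1→2
i=36 'a': node 2→3  → match P0@[34:36]
i=37 'e': node 3→4 (fail-walked)
i=38 'b': node 4→10 (fail-walked)  → match P2@[38:38]
i=39 'c': node 10→0 (fail-walked)
i=40 'b': node 0→10  → match P2@[40:40]
i=41 'c': node 10→0 (fail-walked)
i=42 'b': node 0→10  → match P2@[42:42]
i=43 'd': node 10→1 (fail-walked)
i=44 'd': node 1→2
i=45 'a': node 2→3  → match P0@[43:45]
i=46 'd': node 3→1 (fail-walked)
i=47 'd': node 1→2
i=48 'a': node 2→3  → match P0@[46:48]
i=49 'd': node 3→1 (fail-walked)
i=50 'd': node 1→2
i=51 'a': node 2→3  → match P0@[49:51]
i=52 'b': node 3→10 (fail-walked)  → match P2@[52:52]
i=53 'a': node 10→0 (fail-walked)
i=54 'a': node 0→0
i=55 'b': node 0→10  → match P2@[55:55]
i=56 'c': node 10→0 (fail-walked)
i=57 'd': node 0→1
i=58 'd': node 1→2
i=59 'a': node 2→3  → match P0@[57:59]
i=60 'd': node 3→1 (fail-walked)
i=61 'c': node 1→11
i=62 'a': node 11→12
i=63 'e': node 12→13  → match P3@[60:63]
i=64 'a': node 13→5 (fail-walked)
i=65 'e': node 5→4 (fail-walked)
i=66 'd': node 4→1 (fail-walked)
i=67 'c': node 1→11
i=68 'a': node 11→12
i=69 'e': node 12→13  → match P3@[66:69]
i=70 'e': node 13→4 (fail-walked)
i=71 'e': node 4→4 (fail-walked)
i=72 'a': node 4→5

Result: [[0,2],[4,0],[7,2],[12,3],[17,1],[17,3],[21,3],[23,2],[27,3],[32,1],[32,3],[33,2],[36,0],[38,2],[40,2],[42,2],[45,0],[48,0],[51,0],[52,2],[55,2],[59,0],[63,3],[69,3]]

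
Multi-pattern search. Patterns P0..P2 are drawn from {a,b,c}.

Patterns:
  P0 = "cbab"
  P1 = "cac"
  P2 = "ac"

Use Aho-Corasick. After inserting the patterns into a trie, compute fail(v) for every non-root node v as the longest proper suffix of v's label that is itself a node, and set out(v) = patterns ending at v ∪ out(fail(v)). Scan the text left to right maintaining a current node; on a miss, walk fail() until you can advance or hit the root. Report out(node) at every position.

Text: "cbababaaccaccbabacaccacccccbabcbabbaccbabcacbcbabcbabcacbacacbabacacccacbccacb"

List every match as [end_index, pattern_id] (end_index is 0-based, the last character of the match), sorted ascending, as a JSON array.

Build automaton:
Trie nodes:
  0='ε' goto a→7 c→1
  1='c' goto a→5 b→2
  2='cb' goto a→3
  3='cba' goto b→4
  4='cbab' goto ·  [P0 ends]
  5='ca' goto c→6
  6='cac' goto ·  [P1 ends]
  7='a' goto c→8
  8='ac' goto ·  [P2 ends]

BFS fail/out derivation:
  n1('c'): parent n0 fail=0; on 'c' 0 → fail=0;  out ∅∪∅=∅
  n7('a'): parent n0 fail=0; on 'a' 0 → fail=0;  out ∅∪∅=∅
  n2('cb'): parent n1 fail=0; on 'b' 0 → fail=0;  out ∅∪∅=∅
  n5('ca'): parent n1 fail=0; on 'a' 0 → fail=7;  out ∅∪∅=∅
  n8('ac'): parent n7 fail=0; on 'c' 0 → fail=1;  out {2}∪∅={2}
  n3('cba'): parent n2 fail=0; on 'a' 0 → fail=7;  out ∅∪∅=∅
  n6('cac'): parent n5 fail=7; on 'c' 7 → fail=8;  out {1}∪{2}={1,2}
  n4('cbab'): parent n3 fail=7; on 'b' 7→0 → fail=0;  out {0}∪∅={0}

Run:
pos 0 'c': at 1
pos 1 'b': at 2
pos 2 'a': at 3
pos 3 'b': at 4  → match P0@[0:3]
pos 4 'a': at 7 ·f
pos 5 'b': at 0 ·f
pos 6 'a': at 7
pos 7 'a': at 7 ·f
pos 8 'c': at 8  → match P2@[7:8]
pos 9 'c': at 1 ·f
pos 10 'a': at 5
pos 11 'c': at 6  → match P1@[9:11],P2@[10:11]
pos 12 'c': at 1 ·f
pos 13 'b': at 2
pos 14 'a': at 3
pos 15 'b': at 4  → match P0@[12:15]
pos 16 'a': at 7 ·f
pos 17 'c': at 8  → match P2@[16:17]
pos 18 'a': at 5 ·f
pos 19 'c': at 6  → match P1@[17:19],P2@[18:19]
pos 20 'c': at 1 ·f
pos 21 'a': at 5
pos 22 'c': at 6  → match P1@[20:22],P2@[21:22]
pos 23 'c': at 1 ·f
pos 24 'c': at 1 ·f
pos 25 'c': at 1 ·f
pos 26 'c': at 1 ·f
pos 27 'b': at 2
pos 28 'a': at 3
pos 29 'b': at 4  → match P0@[26:29]
pos 30 'c': at 1 ·f
pos 31 'b': at 2
pos 32 'a': at 3
pos 33 'b': at 4  → match P0@[30:33]
pos 34 'b': at 0 ·f
pos 35 'a': at 7
pos 36 'c': at 8  → match P2@[35:36]
pos 37 'c': at 1 ·f
pos 38 'b': at 2
pos 39 'a': at 3
pos 40 'b': at 4  → match P0@[37:40]
pos 41 'c': at 1 ·f
pos 42 'a': at 5
pos 43 'c': at 6  → match P1@[41:43],P2@[42:43]
pos 44 'b': at 2 ·f
pos 45 'c': at 1 ·f
pos 46 'b': at 2
pos 47 'a': at 3
pos 48 'b': at 4  → match P0@[45:48]
pos 49 'c': at 1 ·f
pos 50 'b': at 2
pos 51 'a': at 3
pos 52 'b': at 4  → match P0@[49:52]
pos 53 'c': at 1 ·f
pos 54 'a': at 5
pos 55 'c': at 6  → match P1@[53:55],P2@[54:55]
pos 56 'b': at 2 ·f
pos 57 'a': at 3
pos 58 'c': at 8 ·f  → match P2@[57:58]
pos 59 'a': at 5 ·f
pos 60 'c': at 6  → match P1@[58:60],P2@[59:60]
pos 61 'b': at 2 ·f
pos 62 'a': at 3
pos 63 'b': at 4  → match P0@[60:63]
pos 64 'a': at 7 ·f
pos 65 'c': at 8  → match P2@[64:65]
pos 66 'a': at 5 ·f
pos 67 'c': at 6  → match P1@[65:67],P2@[66:67]
pos 68 'c': at 1 ·f
pos 69 'c': at 1 ·f
pos 70 'a': at 5
pos 71 'c': at 6  → match P1@[69:71],P2@[70:71]
pos 72 'b': at 2 ·f
pos 73 'c': at 1 ·f
pos 74 'c': at 1 ·f
pos 75 'a': at 5
pos 76 'c': at 6  → match P1@[74:76],P2@[75:76]
pos 77 'b': at 2 ·f

All matches (sorted): [[3,0],[8,2],[11,1],[11,2],[15,0],[17,2],[19,1],[19,2],[22,1],[22,2],[29,0],[33,0],[36,2],[40,0],[43,1],[43,2],[48,0],[52,0],[55,1],[55,2],[58,2],[60,1],[60,2],[63,0],[65,2],[67,1],[67,2],[71,1],[71,2],[76,1],[76,2]]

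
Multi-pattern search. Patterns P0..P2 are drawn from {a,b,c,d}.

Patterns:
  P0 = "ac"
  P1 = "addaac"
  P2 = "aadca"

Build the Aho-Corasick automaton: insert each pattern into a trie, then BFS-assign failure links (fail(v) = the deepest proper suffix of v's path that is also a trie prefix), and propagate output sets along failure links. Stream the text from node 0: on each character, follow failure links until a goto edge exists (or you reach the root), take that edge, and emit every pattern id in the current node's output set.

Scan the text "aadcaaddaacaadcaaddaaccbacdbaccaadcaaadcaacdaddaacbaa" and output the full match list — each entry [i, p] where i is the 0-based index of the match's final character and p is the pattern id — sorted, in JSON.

Build:
Trie (insert patterns):
  0='ε' goto a→1
  1='a' goto a→8 c→2 d→3
  2='ac' goto ·  ←P0
  3='ad' goto d→4
  4='add' goto a→5
  5='adda' goto a→6
  6='addaa' goto c→7
  7='addaac' goto ·  ←P1
  8='aa' goto d→9
  9='aad' goto c→10
  10='aadc' goto a→11
  11='aadca' goto ·  ←P2

BFS fail/out derivation:
  fail(1) 'a': from fail(0)=0 chase 'a': 0 ⇒ 0;  out=∅∪out(0)=∅
  fail(2) 'ac': from fail(1)=0 chase 'c': 0 ⇒ 0;  out={0}∪out(0)={0}
  fail(3) 'ad': from fail(1)=0 chase 'd': 0 ⇒ 0;  out=∅∪out(0)=∅
  fail(8) 'aa': from fail(1)=0 chase 'a': 0 ⇒ 1;  out=∅∪out(1)=∅
  fail(4) 'add': from fail(3)=0 chase 'd': 0 ⇒ 0;  out=∅∪out(0)=∅
  fail(9) 'aad': from fail(8)=1 chase 'd': 1 ⇒ 3;  out=∅∪out(3)=∅
  fail(5) 'adda': from fail(4)=0 chase 'a': 0 ⇒ 1;  out=∅∪out(1)=∅
  fail(10) 'aadc': from fail(9)=3 chase 'c': 3→0 ⇒ 0;  out=∅∪out(0)=∅
  fail(6) 'addaa': from fail(5)=1 chase 'a': 1 ⇒ 8;  out=∅∪out(8)=∅
  fail(11) 'aadca': from fail(10)=0 chase 'a': 0 ⇒ 1;  out={2}∪out(1)={2}
  fail(7) 'addaac': from fail(6)=8 chase 'c': 8→1 ⇒ 2;  out={1}∪out(2)={0,1}

Run:
i=0 'a': node 0→1
i=1 'a': node 1→8
i=2 'd': node 8→9
i=3 'c': node 9→10
i=4 'a': node 10→11  → match P2@[0:4]
i=5 'a': node 11→8 (fail-walked)
i=6 'd': node 8→9
i=7 'd': node 9→4 (fail-walked)
i=8 'a': node 4→5
i=9 'a': node 5→6
i=10 'c': node 6→7  → match P0@[9:10],P1@[5:10]
i=11 'a': node 7→1 (fail-walked)
i=12 'a': node 1→8
i=13 'd': node 8→9
i=14 'c': node 9→10
i=15 'a': node 10→11  → match P2@[11:15]
i=16 'a': node 11→8 (fail-walked)
i=17 'd': node 8→9
i=18 'd': node 9→4 (fail-walked)
i=19 'a': node 4→5
i=20 'a': node 5→6
i=21 'c': node 6→7  → match P0@[20:21],P1@[16:21]
i=22 'c': node 7→0 (fail-walked)
i=23 'b': node 0→0
i=24 'a': node 0→1
i=25 'c': node 1→2  → match P0@[24:25]
i=26 'd': node 2→0 (fail-walked)
i=27 'b': node 0→0
i=28 'a': node 0→1
i=29 'c': node 1→2  → match P0@[28:29]
i=30 'c': node 2→0 (fail-walked)
i=31 'a': node 0→1
i=32 'a': node 1→8
i=33 'd': node 8→9
i=34 'c': node 9→10
i=35 'a': node 10→11  → match P2@[31:35]
i=36 'a': node 11→8 (fail-walked)
i=37 'a': node 8→8 (fail-walked)
i=38 'd': node 8→9
i=39 'c': node 9→10
i=40 'a': node 10→11  → match P2@[36:40]
i=41 'a': node 11→8 (fail-walked)
i=42 'c': node 8→2 (fail-walked)  → match P0@[41:42]
i=43 'd': node 2→0 (fail-walked)
i=44 'a': node 0→1
i=45 'd': node 1→3
i=46 'd': node 3→4
i=47 'a': node 4→5
i=48 'a': node 5→6
i=49 'c': node 6→7  → match P0@[48:49],P1@[44:49]
i=50 'b': node 7→0 (fail-walked)
i=51 'a': node 0→1
i=52 'a': node 1→8

Result: [[4,2],[10,0],[10,1],[15,2],[21,0],[21,1],[25,0],[29,0],[35,2],[40,2],[42,0],[49,0],[49,1]]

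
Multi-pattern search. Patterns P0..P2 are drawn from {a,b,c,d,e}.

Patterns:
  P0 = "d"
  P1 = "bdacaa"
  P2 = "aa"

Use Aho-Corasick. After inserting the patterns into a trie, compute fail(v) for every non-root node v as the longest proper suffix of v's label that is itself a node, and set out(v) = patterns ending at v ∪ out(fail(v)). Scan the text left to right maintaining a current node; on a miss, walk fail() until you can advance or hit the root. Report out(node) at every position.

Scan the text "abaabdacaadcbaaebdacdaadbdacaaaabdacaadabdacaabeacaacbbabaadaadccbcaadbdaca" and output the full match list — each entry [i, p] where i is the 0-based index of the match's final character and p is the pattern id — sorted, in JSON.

Construct AC machine:
Trie nodes:
  0='ε' goto a→8 b→2 d→1
  1='d' goto ·  ←P0
  2='b' goto d→3
  3='bd' goto a→4
  4='bda' goto c→5
  5='bdac' goto a→6
  6='bdaca' goto a→7
  7='bdacaa' goto ·  ←P1
  8='a' goto a→9
  9='aa' goto ·  ←P2

Failure links (BFS by depth):
  n1('d'): parent n0 fail=0; on 'd' 0 → fail=0;  out {0}∪∅={0}
  n2('b'): parent n0 fail=0; on 'b' 0 → fail=0;  out ∅∪∅=∅
  n8('a'): parent n0 fail=0; on 'a' 0 → fail=0;  out ∅∪∅=∅
  n3('bd'): parent n2 fail=0; on 'd' 0 → fail=1;  out ∅∪{0}={0}
  n9('aa'): parent n8 fail=0; on 'a' 0 → fail=8;  out {2}∪∅={2}
  n4('bda'): parent n3 fail=1; on 'a' 1→0 → fail=8;  out ∅∪∅=∅
  n5('bdac'): parent n4 fail=8; on 'c' 8→0 → fail=0;  out ∅∪∅=∅
  n6('bdaca'): parent n5 fail=0; on 'a' 0 → fail=8;  out ∅∪∅=∅
  n7('bdacaa'): parent n6 fail=8; on 'a' 8 → fail=9;  out {1}∪{2}={1,2}

Text stream:
i=0 'a': node 0→8
i=1 'b': node 8→2 ·f
i=2 'a': node 2→8 ·f
i=3 'a': node 8→9  → match P2@[2:3]
i=4 'b': node 9→2 ·f
i=5 'd': node 2→3  → match P0@[5:5]
i=6 'a': node 3→4
i=7 'c': node 4→5
i=8 'a': node 5→6
i=9 'a': node 6→7  → match P1@[4:9],P2@[8:9]
i=10 'd': node 7→1 ·f  → match P0@[10:10]
i=11 'c': node 1→0 ·f
i=12 'b': node 0→2
i=13 'a': node 2→8 ·f
i=14 'a': node 8→9  → match P2@[13:14]
i=15 'e': node 9→0 ·f
i=16 'b': node 0→2
i=17 'd': node 2→3  → match P0@[17:17]
i=18 'a': node 3→4
i=19 'c': node 4→5
i=20 'd': node 5→1 ·f  → match P0@[20:20]
i=21 'a': node 1→8 ·f
i=22 'a': node 8→9  → match P2@[21:22]
i=23 'd': node 9→1 ·f  → match P0@[23:23]
i=24 'b': node 1→2 ·f
i=25 'd': node 2→3  → match P0@[25:25]
i=26 'a': node 3→4
i=27 'c': node 4→5
i=28 'a': node 5→6
i=29 'a': node 6→7  → match P1@[24:29],P2@[28:29]
i=30 'a': node 7→9 ·f  → match P2@[29:30]
i=31 'a': node 9→9 ·f  → match P2@[30:31]
i=32 'b': node 9→2 ·f
i=33 'd': node 2→3  → match P0@[33:33]
i=34 'a': node 3→4
i=35 'c': node 4→5
i=36 'a': node 5→6
i=37 'a': node 6→7  → match P1@[32:37],P2@[36:37]
i=38 'd': node 7→1 ·f  → match P0@[38:38]
i=39 'a': node 1→8 ·f
i=40 'b': node 8→2 ·f
i=41 'd': node 2→3  → match P0@[41:41]
i=42 'a': node 3→4
i=43 'c': node 4→5
i=44 'a': node 5→6
i=45 'a': node 6→7  → match P1@[40:45],P2@[44:45]
i=46 'b': node 7→2 ·f
i=47 'e': node 2→0 ·f
i=48 'a': node 0→8
i=49 'c': node 8→0 ·f
i=50 'a': node 0→8
i=51 'a': node 8→9  → match P2@[50:51]
i=52 'c': node 9→0 ·f
i=53 'b': node 0→2
i=54 'b': node 2→2 ·f
i=55 'a': node 2→8 ·f
i=56 'b': node 8→2 ·f
i=57 'a': node 2→8 ·f
i=58 'a': node 8→9  → match P2@[57:58]
i=59 'd': node 9→1 ·f  → match P0@[59:59]
i=60 'a': node 1→8 ·f
i=61 'a': node 8→9  → match P2@[60:61]
i=62 'd': node 9→1 ·f  → match P0@[62:62]
i=63 'c': node 1→0 ·f
i=64 'c': node 0→0
i=65 'b': node 0→2
i=66 'c': node 2→0 ·f
i=67 'a': node 0→8
i=68 'a': node 8→9  → match P2@[67:68]
i=69 'd': node 9→1 ·f  → match P0@[69:69]
i=70 'b': node 1→2 ·f
i=71 'd': node 2→3  → match P0@[71:71]
i=72 'a': node 3→4
i=73 'c': node 4→5
i=74 'a': node 5→6

Result: [[3,2],[5,0],[9,1],[9,2],[10,0],[14,2],[17,0],[20,0],[22,2],[23,0],[25,0],[29,1],[29,2],[30,2],[31,2],[33,0],[37,1],[37,2],[38,0],[41,0],[45,1],[45,2],[51,2],[58,2],[59,0],[61,2],[62,0],[68,2],[69,0],[71,0]]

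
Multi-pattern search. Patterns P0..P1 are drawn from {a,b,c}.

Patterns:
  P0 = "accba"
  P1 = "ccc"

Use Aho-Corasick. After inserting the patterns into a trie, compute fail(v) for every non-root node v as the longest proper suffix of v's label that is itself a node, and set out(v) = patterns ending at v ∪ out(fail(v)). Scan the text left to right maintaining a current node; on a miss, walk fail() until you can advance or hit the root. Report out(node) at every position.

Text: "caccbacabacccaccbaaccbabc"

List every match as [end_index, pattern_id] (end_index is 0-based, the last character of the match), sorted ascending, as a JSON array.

Build:
Trie (insert patterns):
  n0 'ε': a→1 c→6
  n1 'a': c→2
  n2 'ac': c→3
  n3 'acc': b→4
  n4 'accb': a→5
  n5 'accba': ·  [P0 ends]
  n6 'c': c→7
  n7 'cc': c→8
  n8 'ccc': ·  [P1 ends]

BFS fail/out derivation:
  n1('a'): parent n0 fail=0; on 'a' 0 → fail=0;  out ∅∪∅=∅
  n6('c'): parent n0 fail=0; on 'c' 0 → fail=0;  out ∅∪∅=∅
  n2('ac'): parent n1 fail=0; on 'c' 0 → fail=6;  out ∅∪∅=∅
  n7('cc'): parent n6 fail=0; on 'c' 0 → fail=6;  out ∅∪∅=∅
  n3('acc'): parent n2 fail=6; on 'c' 6 → fail=7;  out ∅∪∅=∅
  n8('ccc'): parent n7 fail=6; on 'c' 6 → fail=7;  out {1}∪∅={1}
  n4('accb'): parent n3 fail=7; on 'b' 7→6→0 → fail=0;  out ∅∪∅=∅
  n5('accba'): parent n4 fail=0; on 'a' 0 → fail=1;  out {0}∪∅={0}

Scan:
pos 0 'c': at 6
pos 1 'a': at 1 (fail-walked)
pos 2 'c': at 2
pos 3 'c': at 3
pos 4 'b': at 4
pos 5 'a': at 5  ** P0@[1:5]
pos 6 'c': at 2 (fail-walked)
pos 7 'a': at 1 (fail-walked)
pos 8 'b': at 0 (fail-walked)
pos 9 'a': at 1
pos 10 'c': at 2
pos 11 'c': at 3
pos 12 'c': at 8 (fail-walked)  ** P1@[10:12]
pos 13 'a': at 1 (fail-walked)
pos 14 'c': at 2
pos 15 'c': at 3
pos 16 'b': at 4
pos 17 'a': at 5  ** P0@[13:17]
pos 18 'a': at 1 (fail-walked)
pos 19 'c': at 2
pos 20 'c': at 3
pos 21 'b': at 4
pos 22 'a': at 5  ** P0@[18:22]
pos 23 'b': at 0 (fail-walked)
pos 24 'c': at 6

Matches: [[5,0],[12,1],[17,0],[22,0]]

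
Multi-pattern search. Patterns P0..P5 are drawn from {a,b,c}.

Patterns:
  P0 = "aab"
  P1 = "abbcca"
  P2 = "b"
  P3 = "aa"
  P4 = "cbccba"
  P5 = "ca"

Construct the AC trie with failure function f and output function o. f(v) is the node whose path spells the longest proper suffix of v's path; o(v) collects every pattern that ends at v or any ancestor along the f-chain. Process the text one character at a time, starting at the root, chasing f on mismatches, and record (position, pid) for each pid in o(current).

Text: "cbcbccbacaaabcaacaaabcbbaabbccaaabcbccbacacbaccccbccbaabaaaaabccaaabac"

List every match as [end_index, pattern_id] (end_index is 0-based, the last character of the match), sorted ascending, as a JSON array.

Construct AC machine:
Trie nodes:
  0='ε' goto a→1 b→9 c→10
  1='a' goto a→2 b→4
  2='aa' goto b→3  ←P3
  3='aab' goto ·  ←P0
  4='ab' goto b→5
  5='abb' goto c→6
  6='abbc' goto c→7
  7='abbcc' goto a→8
  8='abbcca' goto ·  ←P1
  9='b' goto ·  ←P2
  10='c' goto a→16 b→11
  11='cb' goto c→12
  12='cbc' goto c→13
  13='cbcc' goto b→14
  14='cbccb' goto a→15
  15='cbccba' goto ·  ←P4
  16='ca' goto ·  ←P5

Failure links (BFS by depth):
  fail(1) 'a': from fail(0)=0 chase 'a': 0 ⇒ 0;  out=∅∪out(0)=∅
  fail(9) 'b': from fail(0)=0 chase 'b': 0 ⇒ 0;  out={2}∪out(0)={2}
  fail(10) 'c': from fail(0)=0 chase 'c': 0 ⇒ 0;  out=∅∪out(0)=∅
  fail(2) 'aa': from fail(1)=0 chase 'a': 0 ⇒ 1;  out={3}∪out(1)={3}
  fail(4) 'ab': from fail(1)=0 chase 'b': 0 ⇒ 9;  out=∅∪out(9)={2}
  fail(11) 'cb': from fail(10)=0 chase 'b': 0 ⇒ 9;  out=∅∪out(9)={2}
  fail(16) 'ca': from fail(10)=0 chase 'a': 0 ⇒ 1;  out={5}∪out(1)={5}
  fail(3) 'aab': from fail(2)=1 chase 'b': 1 ⇒ 4;  out={0}∪out(4)={0,2}
  fail(5) 'abb': from fail(4)=9 chase 'b': 9→0 ⇒ 9;  out=∅∪out(9)={2}
  fail(12) 'cbc': from fail(11)=9 chase 'c': 9→0 ⇒ 10;  out=∅∪out(10)=∅
  fail(6) 'abbc': from fail(5)=9 chase 'c': 9→0 ⇒ 10;  out=∅∪out(10)=∅
  fail(13) 'cbcc': from fail(12)=10 chase 'c': 10→0 ⇒ 10;  out=∅∪out(10)=∅
  fail(7) 'abbcc': from fail(6)=10 chase 'c': 10→0 ⇒ 10;  out=∅∪out(10)=∅
  fail(14) 'cbccb': from fail(13)=10 chase 'b': 10 ⇒ 11;  out=∅∪out(11)={2}
  fail(8) 'abbcca': from fail(7)=10 chase 'a': 10 ⇒ 16;  out={1}∪out(16)={1,5}
  fail(15) 'cbccba': from fail(14)=11 chase 'a': 11→9→0 ⇒ 1;  out={4}∪out(1)={4}

Text stream:
[0] read 'c'  n0⇒n10
[1] read 'b'  n10⇒n11  emit P2@[1:1]
[2] read 'c'  n11⇒n12
[3] read 'b'  n12⇒n11 (fail-walked)  emit P2@[3:3]
[4] read 'c'  n11⇒n12
[5] read 'c'  n12⇒n13
[6] read 'b'  n13⇒n14  emit P2@[6:6]
[7] read 'a'  n14⇒n15  emit P4@[2:7]
[8] read 'c'  n15⇒n10 (fail-walked)
[9] read 'a'  n10⇒n16  emit P5@[8:9]
[10] read 'a'  n16⇒n2 (fail-walked)  emit P3@[9:10]
[11] read 'a'  n2⇒n2 (fail-walked)  emit P3@[10:11]
[12] read 'b'  n2⇒n3  emit P0@[10:12],P2@[12:12]
[13] read 'c'  n3⇒n10 (fail-walked)
[14] read 'a'  n10⇒n16  emit P5@[13:14]
[15] read 'a'  n16⇒n2 (fail-walked)  emit P3@[14:15]
[16] read 'c'  n2⇒n10 (fail-walked)
[17] read 'a'  n10⇒n16  emit P5@[16:17]
[18] read 'a'  n16⇒n2 (fail-walked)  emit P3@[17:18]
[19] read 'a'  n2⇒n2 (fail-walked)  emit P3@[18:19]
[20] read 'b'  n2⇒n3  emit P0@[18:20],P2@[20:20]
[21] read 'c'  n3⇒n10 (fail-walked)
[22] read 'b'  n10⇒n11  emit P2@[22:22]
[23] read 'b'  n11⇒n9 (fail-walked)  emit P2@[23:23]
[24] read 'a'  n9⇒n1 (fail-walked)
[25] read 'a'  n1⇒n2  emit P3@[24:25]
[26] read 'b'  n2⇒n3  emit P0@[24:26],P2@[26:26]
[27] read 'b'  n3⇒n5 (fail-walked)  emit P2@[27:27]
[28] read 'c'  n5⇒n6
[29] read 'c'  n6⇒n7
[30] read 'a'  n7⇒n8  emit P1@[25:30],P5@[29:30]
[31] read 'a'  n8⇒n2 (fail-walked)  emit P3@[30:31]
[32] read 'a'  n2⇒n2 (fail-walked)  emit P3@[31:32]
[33] read 'b'  n2⇒n3  emit P0@[31:33],P2@[33:33]
[34] read 'c'  n3⇒n10 (fail-walked)
[35] read 'b'  n10⇒n11  emit P2@[35:35]
[36] read 'c'  n11⇒n12
[37] read 'c'  n12⇒n13
[38] read 'b'  n13⇒n14  emit P2@[38:38]
[39] read 'a'  n14⇒n15  emit P4@[34:39]
[40] read 'c'  n15⇒n10 (fail-walked)
[41] read 'a'  n10⇒n16  emit P5@[40:41]
[42] read 'c'  n16⇒n10 (fail-walked)
[43] read 'b'  n10⇒n11  emit P2@[43:43]
[44] read 'a'  n11⇒n1 (fail-walked)
[45] read 'c'  n1⇒n10 (fail-walked)
[46] read 'c'  n10⇒n10 (fail-walked)
[47] read 'c'  n10⇒n10 (fail-walked)
[48] read 'c'  n10⇒n10 (fail-walked)
[49] read 'b'  n10⇒n11  emit P2@[49:49]
[50] read 'c'  n11⇒n12
[51] read 'c'  n12⇒n13
[52] read 'b'  n13⇒n14  emit P2@[52:52]
[53] read 'a'  n14⇒n15  emit P4@[48:53]
[54] read 'a'  n15⇒n2 (fail-walked)  emit P3@[53:54]
[55] read 'b'  n2⇒n3  emit P0@[53:55],P2@[55:55]
[56] read 'a'  n3⇒n1 (fail-walked)
[57] read 'a'  n1⇒n2  emit P3@[56:57]
[58] read 'a'  n2⇒n2 (fail-walked)  emit P3@[57:58]
[59] read 'a'  n2⇒n2 (fail-walked)  emit P3@[58:59]
[60] read 'a'  n2⇒n2 (fail-walked)  emit P3@[59:60]
[61] read 'b'  n2⇒n3  emit P0@[59:61],P2@[61:61]
[62] read 'c'  n3⇒n10 (fail-walked)
[63] read 'c'  n10⇒n10 (fail-walked)
[64] read 'a'  n10⇒n16  emit P5@[63:64]
[65] read 'a'  n16⇒n2 (fail-walked)  emit P3@[64:65]
[66] read 'a'  n2⇒n2 (fail-walked)  emit P3@[65:66]
[67] read 'b'  n2⇒n3  emit P0@[65:67],P2@[67:67]
[68] read 'a'  n3⇒n1 (fail-walked)
[69] read 'c'  n1⇒n10 (fail-walked)

Matches: [[1,2],[3,2],[6,2],[7,4],[9,5],[10,3],[11,3],[12,0],[12,2],[14,5],[15,3],[17,5],[18,3],[19,3],[20,0],[20,2],[22,2],[23,2],[25,3],[26,0],[26,2],[27,2],[30,1],[30,5],[31,3],[32,3],[33,0],[33,2],[35,2],[38,2],[39,4],[41,5],[43,2],[49,2],[52,2],[53,4],[54,3],[55,0],[55,2],[57,3],[58,3],[59,3],[60,3],[61,0],[61,2],[64,5],[65,3],[66,3],[67,0],[67,2]]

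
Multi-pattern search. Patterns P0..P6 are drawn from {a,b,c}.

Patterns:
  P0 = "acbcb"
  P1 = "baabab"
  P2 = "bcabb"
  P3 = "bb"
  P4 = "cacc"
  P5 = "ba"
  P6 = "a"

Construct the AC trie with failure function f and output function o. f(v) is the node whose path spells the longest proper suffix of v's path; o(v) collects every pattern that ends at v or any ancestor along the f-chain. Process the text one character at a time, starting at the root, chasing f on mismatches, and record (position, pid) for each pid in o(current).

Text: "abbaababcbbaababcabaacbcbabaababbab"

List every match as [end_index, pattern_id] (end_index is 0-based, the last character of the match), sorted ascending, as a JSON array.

Build automaton:
Trie nodes:
  0='ε' goto a→1 b→6 c→17
  1='a' goto c→2  ←P6
  2='ac' goto b→3
  3='acb' goto c→4
  4='acbc' goto b→5
  5='acbcb' goto ·  ←P0
  6='b' goto a→7 b→16 c→12
  7='ba' goto a→8  ←P5
  8='baa' goto b→9
  9='baab' goto a→10
  10='baaba' goto b→11
  11='baabab' goto ·  ←P1
  12='bc' goto a→13
  13='bca' goto b→14
  14='bcab' goto b→15
  15='bcabb' goto ·  ←P2
  16='bb' goto ·  ←P3
  17='c' goto a→18
  18='ca' goto c→19
  19='cac' goto c→20
  20='cacc' goto ·  ←P4

BFS fail/out derivation:
  fail(1) 'a': from fail(0)=0 chase 'a': 0 ⇒ 0;  out={6}∪out(0)={6}
  fail(6) 'b': from fail(0)=0 chase 'b': 0 ⇒ 0;  out=∅∪out(0)=∅
  fail(17) 'c': from fail(0)=0 chase 'c': 0 ⇒ 0;  out=∅∪out(0)=∅
  fail(2) 'ac': from fail(1)=0 chase 'c': 0 ⇒ 17;  out=∅∪out(17)=∅
  fail(7) 'ba': from fail(6)=0 chase 'a': 0 ⇒ 1;  out={5}∪out(1)={5,6}
  fail(12) 'bc': from fail(6)=0 chase 'c': 0 ⇒ 17;  out=∅∪out(17)=∅
  fail(16) 'bb': from fail(6)=0 chase 'b': 0 ⇒ 6;  out={3}∪out(6)={3}
  fail(18) 'ca': from fail(17)=0 chase 'a': 0 ⇒ 1;  out=∅∪out(1)={6}
  fail(3) 'acb': from fail(2)=17 chase 'b': 17→0 ⇒ 6;  out=∅∪out(6)=∅
  fail(8) 'baa': from fail(7)=1 chase 'a': 1→0 ⇒ 1;  out=∅∪out(1)={6}
  fail(13) 'bca': from fail(12)=17 chase 'a': 17 ⇒ 18;  out=∅∪out(18)={6}
  fail(19) 'cac': from fail(18)=1 chase 'c': 1 ⇒ 2;  out=∅∪out(2)=∅
  fail(4) 'acbc': from fail(3)=6 chase 'c': 6 ⇒ 12;  out=∅∪out(12)=∅
  fail(9) 'baab': from fail(8)=1 chase 'b': 1→0 ⇒ 6;  out=∅∪out(6)=∅
  fail(14) 'bcab': from fail(13)=18 chase 'b': 18→1→0 ⇒ 6;  out=∅∪out(6)=∅
  fail(20) 'cacc': from fail(19)=2 chase 'c': 2→17→0 ⇒ 17;  out={4}∪out(17)={4}
  fail(5) 'acbcb': from fail(4)=12 chase 'b': 12→17→0 ⇒ 6;  out={0}∪out(6)={0}
  fail(10) 'baaba': from fail(9)=6 chase 'a': 6 ⇒ 7;  out=∅∪out(7)={5,6}
  fail(15) 'bcabb': from fail(14)=6 chase 'b': 6 ⇒ 16;  out={2}∪out(16)={2,3}
  fail(11) 'baabab': from fail(10)=7 chase 'b': 7→1→0 ⇒ 6;  out={1}∪out(6)={1}

Text stream:
i=0 'a': node 0→1  emit P6@[0:0]
i=1 'b': node 1→6 ·f
i=2 'b': node 6→16  emit P3@[1:2]
i=3 'a': node 16→7 ·f  emit P5@[2:3],P6@[3:3]
i=4 'a': node 7→8  emit P6@[4:4]
i=5 'b': node 8→9
i=6 'a': node 9→10  emit P5@[5:6],P6@[6:6]
i=7 'b': node 10→11  emit P1@[2:7]
i=8 'c': node 11→12 ·f
i=9 'b': node 12→6 ·f
i=10 'b': node 6→16  emit P3@[9:10]
i=11 'a': node 16→7 ·f  emit P5@[10:11],P6@[11:11]
i=12 'a': node 7→8  emit P6@[12:12]
i=13 'b': node 8→9
i=14 'a': node 9→10  emit P5@[13:14],P6@[14:14]
i=15 'b': node 10→11  emit P1@[10:15]
i=16 'c': node 11→12 ·f
i=17 'a': node 12→13  emit P6@[17:17]
i=18 'b': node 13→14
i=19 'a': node 14→7 ·f  emit P5@[18:19],P6@[19:19]
i=20 'a': node 7→8  emit P6@[20:20]
i=21 'c': node 8→2 ·f
i=22 'b': node 2→3
i=23 'c': node 3→4
i=24 'b': node 4→5  emit P0@[20:24]
i=25 'a': node 5→7 ·f  emit P5@[24:25],P6@[25:25]
i=26 'b': node 7→6 ·f
i=27 'a': node 6→7  emit P5@[26:27],P6@[27:27]
i=28 'a': node 7→8  emit P6@[28:28]
i=29 'b': node 8→9
i=30 'a': node 9→10  emit P5@[29:30],P6@[30:30]
i=31 'b': node 10→11  emit P1@[26:31]
i=32 'b': node 11→16 ·f  emit P3@[31:32]
i=33 'a': node 16→7 ·f  emit P5@[32:33],P6@[33:33]
i=34 'b': node 7→6 ·f

Result: [[0,6],[2,3],[3,5],[3,6],[4,6],[6,5],[6,6],[7,1],[10,3],[11,5],[11,6],[12,6],[14,5],[14,6],[15,1],[17,6],[19,5],[19,6],[20,6],[24,0],[25,5],[25,6],[27,5],[27,6],[28,6],[30,5],[30,6],[31,1],[32,3],[33,5],[33,6]]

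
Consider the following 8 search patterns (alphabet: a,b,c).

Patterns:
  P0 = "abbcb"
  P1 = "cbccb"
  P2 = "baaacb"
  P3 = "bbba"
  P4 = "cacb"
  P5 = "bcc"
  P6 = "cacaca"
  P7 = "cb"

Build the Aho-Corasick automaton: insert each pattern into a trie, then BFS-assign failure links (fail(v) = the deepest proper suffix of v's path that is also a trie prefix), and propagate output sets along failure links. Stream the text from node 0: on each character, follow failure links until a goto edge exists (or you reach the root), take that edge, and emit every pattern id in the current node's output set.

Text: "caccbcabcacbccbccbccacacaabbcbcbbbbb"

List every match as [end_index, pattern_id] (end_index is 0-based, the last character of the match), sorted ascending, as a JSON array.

Build automaton:
Trie (insert patterns):
  0='ε' goto a→1 b→11 c→6
  1='a' goto b→2
  2='ab' goto b→3
  3='abb' goto c→4
  4='abbc' goto b→5
  5='abbcb' goto ·  [P0 ends]
  6='c' goto a→20 b→7
  7='cb' goto c→8  [P7 ends]
  8='cbc' goto c→9
  9='cbcc' goto b→10
  10='cbccb' goto ·  [P1 ends]
  11='b' goto a→12 b→17 c→23
  12='ba' goto a→13
  13='baa' goto a→14
  14='baaa' goto c→15
  15='baaac' goto b→16
  16='baaacb' goto ·  [P2 ends]
  17='bb' goto b→18
  18='bbb' goto a→19
  19='bbba' goto ·  [P3 ends]
  20='ca' goto c→21
  21='cac' goto a→25 b→22
  22='cacb' goto ·  [P4 ends]
  23='bc' goto c→24
  24='bcc' goto ·  [P5 ends]
  25='caca' goto c→26
  26='cacac' goto a→27
  27='cacaca' goto ·  [P6 ends]

Failure links (BFS by depth):
  n1('a'): parent n0 fail=0; on 'a' 0 → fail=0;  out ∅∪∅=∅
  n6('c'): parent n0 fail=0; on 'c' 0 → fail=0;  out ∅∪∅=∅
  n11('b'): parent n0 fail=0; on 'b' 0 → fail=0;  out ∅∪∅=∅
  n2('ab'): parent n1 fail=0; on 'b' 0 → fail=11;  out ∅∪∅=∅
  n7('cb'): parent n6 fail=0; on 'b' 0 → fail=11;  out {7}∪∅={7}
  n12('ba'): parent n11 fail=0; on 'a' 0 → fail=1;  out ∅∪∅=∅
  n17('bb'): parent n11 fail=0; on 'b' 0 → fail=11;  out ∅∪∅=∅
  n20('ca'): parent n6 fail=0; on 'a' 0 → fail=1;  out ∅∪∅=∅
  n23('bc'): parent n11 fail=0; on 'c' 0 → fail=6;  out ∅∪∅=∅
  n3('abb'): parent n2 fail=11; on 'b' 11 → fail=17;  out ∅∪∅=∅
  n8('cbc'): parent n7 fail=11; on 'c' 11 → fail=23;  out ∅∪∅=∅
  n13('baa'): parent n12 fail=1; on 'a' 1→0 → fail=1;  out ∅∪∅=∅
  n18('bbb'): parent n17 fail=11; on 'b' 11 → fail=17;  out ∅∪∅=∅
  n21('cac'): parent n20 fail=1; on 'c' 1→0 → fail=6;  out ∅∪∅=∅
  n24('bcc'): parent n23 fail=6; on 'c' 6→0 → fail=6;  out {5}∪∅={5}
  n4('abbc'): parent n3 fail=17; on 'c' 17→11 → fail=23;  out ∅∪∅=∅
  n9('cbcc'): parent n8 fail=23; on 'c' 23 → fail=24;  out ∅∪{5}={5}
  n14('baaa'): parent n13 fail=1; on 'a' 1→0 → fail=1;  out ∅∪∅=∅
  n19('bbba'): parent n18 fail=17; on 'a' 17→11 → fail=12;  out {3}∪∅={3}
  n22('cacb'): parent n21 fail=6; on 'b' 6 → fail=7;  out {4}∪{7}={4,7}
  n25('caca'): parent n21 fail=6; on 'a' 6 → fail=20;  out ∅∪∅=∅
  n5('abbcb'): parent n4 fail=23; on 'b' 23→6 → fail=7;  out {0}∪{7}={0,7}
  n10('cbccb'): parent n9 fail=24; on 'b' 24→6 → fail=7;  out {1}∪{7}={1,7}
  n15('baaac'): parent n14 fail=1; on 'c' 1→0 → fail=6;  out ∅∪∅=∅
  n26('cacac'): parent n25 fail=20; on 'c' 20 → fail=21;  out ∅∪∅=∅
  n16('baaacb'): parent n15 fail=6; on 'b' 6 → fail=7;  out {2}∪{7}={2,7}
  n27('cacaca'): parent n26 fail=21; on 'a' 21 → fail=25;  out {6}∪∅={6}

Text stream:
pos 0 'c': at 6
pos 1 'a': at 20
pos 2 'c': at 21
pos 3 'c': at 6 (fail-walked)
pos 4 'b': at 7  → match P7@[3:4]
pos 5 'c': at 8
pos 6 'a': at 20 (fail-walked)
pos 7 'b': at 2 (fail-walked)
pos 8 'c': at 23 (fail-walked)
pos 9 'a': at 20 (fail-walked)
pos 10 'c': at 21
pos 11 'b': at 22  → match P4@[8:11],P7@[10:11]
pos 12 'c': at 8 (fail-walked)
pos 13 'c': at 9  → match P5@[11:13]
pos 14 'b': at 10  → match P1@[10:14],P7@[13:14]
pos 15 'c': at 8 (fail-walked)
pos 16 'c': at 9  → match P5@[14:16]
pos 17 'b': at 10  → match P1@[13:17],P7@[16:17]
pos 18 'c': at 8 (fail-walked)
pos 19 'c': at 9  → match P5@[17:19]
pos 20 'a': at 20 (fail-walked)
pos 21 'c': at 21
pos 22 'a': at 25
pos 23 'c': at 26
pos 24 'a': at 27  → match P6@[19:24]
pos 25 'a': at 1 (fail-walked)
pos 26 'b': at 2
pos 27 'b': at 3
pos 28 'c': at 4
pos 29 'b': at 5  → match P0@[25:29],P7@[28:29]
pos 30 'c': at 8 (fail-walked)
pos 31 'b': at 7 (fail-walked)  → match P7@[30:31]
pos 32 'b': at 17 (fail-walked)
pos 33 'b': at 18
pos 34 'b': at 18 (fail-walked)
pos 35 'b': at 18 (fail-walked)

Result: [[4,7],[11,4],[11,7],[13,5],[14,1],[14,7],[16,5],[17,1],[17,7],[19,5],[24,6],[29,0],[29,7],[31,7]]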